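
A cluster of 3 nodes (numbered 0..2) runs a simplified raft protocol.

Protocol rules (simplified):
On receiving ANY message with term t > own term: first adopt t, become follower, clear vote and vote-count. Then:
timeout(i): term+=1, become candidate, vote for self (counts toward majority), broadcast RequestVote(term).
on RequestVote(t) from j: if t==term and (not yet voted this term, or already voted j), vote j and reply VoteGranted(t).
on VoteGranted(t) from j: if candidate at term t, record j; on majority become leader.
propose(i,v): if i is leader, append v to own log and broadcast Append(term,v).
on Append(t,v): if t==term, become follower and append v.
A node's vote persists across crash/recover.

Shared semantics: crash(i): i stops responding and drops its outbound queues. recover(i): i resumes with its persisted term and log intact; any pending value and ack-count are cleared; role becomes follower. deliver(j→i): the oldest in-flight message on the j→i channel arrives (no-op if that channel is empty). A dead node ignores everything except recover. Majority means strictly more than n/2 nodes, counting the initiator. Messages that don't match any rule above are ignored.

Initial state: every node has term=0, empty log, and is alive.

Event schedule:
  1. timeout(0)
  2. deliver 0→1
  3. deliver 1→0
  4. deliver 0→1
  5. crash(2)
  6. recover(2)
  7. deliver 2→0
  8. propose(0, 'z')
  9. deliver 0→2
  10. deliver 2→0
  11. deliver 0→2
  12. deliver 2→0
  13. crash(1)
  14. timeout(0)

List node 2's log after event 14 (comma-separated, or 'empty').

e1 timeout(0): 0[cand,t=1,-]
e2 deliver 0→1: 1[foll,t=1,-]
e3 deliver 1→0: 0[lead,t=1,-]
e4 deliver 0→1: ·
e5 crash(2): 2[✗foll,t=0,-]
e6 recover(2): 2[foll,t=0,-]
e7 deliver 2→0: ·
e8 propose(0,'z'): 0[lead,t=1,z]
e9 deliver 0→2: 2[foll,t=1,-]
e10 deliver 2→0: ·
e11 deliver 0→2: 2[foll,t=1,z]
e12 deliver 2→0: ·
e13 crash(1): 1[✗foll,t=1,-]
e14 timeout(0): 0[cand,t=2,z]

z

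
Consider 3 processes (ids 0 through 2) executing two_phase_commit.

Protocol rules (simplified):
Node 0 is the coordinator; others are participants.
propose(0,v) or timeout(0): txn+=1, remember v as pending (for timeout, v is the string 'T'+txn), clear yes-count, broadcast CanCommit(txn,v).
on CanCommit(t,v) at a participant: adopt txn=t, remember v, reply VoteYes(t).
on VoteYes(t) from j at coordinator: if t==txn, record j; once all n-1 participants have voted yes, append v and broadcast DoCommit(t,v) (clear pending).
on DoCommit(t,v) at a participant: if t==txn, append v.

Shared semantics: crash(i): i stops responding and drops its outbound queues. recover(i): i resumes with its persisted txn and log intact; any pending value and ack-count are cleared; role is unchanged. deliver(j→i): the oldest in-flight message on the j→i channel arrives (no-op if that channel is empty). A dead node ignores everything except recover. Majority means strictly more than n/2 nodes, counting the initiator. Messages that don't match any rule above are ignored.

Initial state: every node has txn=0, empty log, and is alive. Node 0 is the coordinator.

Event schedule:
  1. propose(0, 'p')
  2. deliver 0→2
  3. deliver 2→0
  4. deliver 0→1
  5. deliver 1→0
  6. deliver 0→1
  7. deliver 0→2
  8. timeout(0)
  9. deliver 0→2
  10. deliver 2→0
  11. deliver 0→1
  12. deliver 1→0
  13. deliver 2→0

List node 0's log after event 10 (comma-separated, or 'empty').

after 1 — propose(0,'p'): n0:coor/t1/[-]
after 2 — deliver 0→2: n2:part/t1/[-]
after 3 — deliver 2→0: ·
after 4 — deliver 0→1: n1:part/t1/[-]
after 5 — deliver 1→0: n0:coor/t1/[p]
after 6 — deliver 0→1: n1:part/t1/[p]
after 7 — deliver 0→2: n2:part/t1/[p]
after 8 — timeout(0): n0:coor/t2/[p]
after 9 — deliver 0→2: n2:part/t2/[p]
after 10 — deliver 2→0: ·

p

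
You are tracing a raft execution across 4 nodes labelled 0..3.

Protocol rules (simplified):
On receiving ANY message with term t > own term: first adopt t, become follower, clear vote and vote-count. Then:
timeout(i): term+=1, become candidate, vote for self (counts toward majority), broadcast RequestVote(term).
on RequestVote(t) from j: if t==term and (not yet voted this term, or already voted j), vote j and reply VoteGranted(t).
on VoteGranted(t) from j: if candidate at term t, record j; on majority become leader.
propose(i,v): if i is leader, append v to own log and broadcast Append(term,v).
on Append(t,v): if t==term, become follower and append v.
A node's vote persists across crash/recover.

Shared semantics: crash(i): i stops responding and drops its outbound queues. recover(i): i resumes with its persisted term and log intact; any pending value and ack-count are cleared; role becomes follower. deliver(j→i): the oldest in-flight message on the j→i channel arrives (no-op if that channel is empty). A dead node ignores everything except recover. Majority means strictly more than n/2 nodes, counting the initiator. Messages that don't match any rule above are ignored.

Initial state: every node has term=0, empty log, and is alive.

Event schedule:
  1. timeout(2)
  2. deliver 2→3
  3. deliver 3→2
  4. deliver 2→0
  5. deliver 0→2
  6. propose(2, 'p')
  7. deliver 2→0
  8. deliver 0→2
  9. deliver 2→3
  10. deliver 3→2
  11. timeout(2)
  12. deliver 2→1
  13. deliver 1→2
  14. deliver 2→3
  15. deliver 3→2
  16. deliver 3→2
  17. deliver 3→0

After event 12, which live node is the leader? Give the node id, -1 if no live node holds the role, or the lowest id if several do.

-1

step 1 timeout(2): 2={cand,t=1,log=-}
step 2 deliver 2→3: 3={foll,t=1,log=-}
step 3 deliver 3→2: —
step 4 deliver 2→0: 0={foll,t=1,log=-}
step 5 deliver 0→2: 2={lead,t=1,log=-}
step 6 propose(2,'p'): 2={lead,t=1,log=p}
step 7 deliver 2→0: 0={foll,t=1,log=p}
step 8 deliver 0→2: —
step 9 deliver 2→3: 3={foll,t=1,log=p}
step 10 deliver 3→2: —
step 11 timeout(2): 2={cand,t=2,log=p}
step 12 deliver 2→1: 1={foll,t=1,log=-}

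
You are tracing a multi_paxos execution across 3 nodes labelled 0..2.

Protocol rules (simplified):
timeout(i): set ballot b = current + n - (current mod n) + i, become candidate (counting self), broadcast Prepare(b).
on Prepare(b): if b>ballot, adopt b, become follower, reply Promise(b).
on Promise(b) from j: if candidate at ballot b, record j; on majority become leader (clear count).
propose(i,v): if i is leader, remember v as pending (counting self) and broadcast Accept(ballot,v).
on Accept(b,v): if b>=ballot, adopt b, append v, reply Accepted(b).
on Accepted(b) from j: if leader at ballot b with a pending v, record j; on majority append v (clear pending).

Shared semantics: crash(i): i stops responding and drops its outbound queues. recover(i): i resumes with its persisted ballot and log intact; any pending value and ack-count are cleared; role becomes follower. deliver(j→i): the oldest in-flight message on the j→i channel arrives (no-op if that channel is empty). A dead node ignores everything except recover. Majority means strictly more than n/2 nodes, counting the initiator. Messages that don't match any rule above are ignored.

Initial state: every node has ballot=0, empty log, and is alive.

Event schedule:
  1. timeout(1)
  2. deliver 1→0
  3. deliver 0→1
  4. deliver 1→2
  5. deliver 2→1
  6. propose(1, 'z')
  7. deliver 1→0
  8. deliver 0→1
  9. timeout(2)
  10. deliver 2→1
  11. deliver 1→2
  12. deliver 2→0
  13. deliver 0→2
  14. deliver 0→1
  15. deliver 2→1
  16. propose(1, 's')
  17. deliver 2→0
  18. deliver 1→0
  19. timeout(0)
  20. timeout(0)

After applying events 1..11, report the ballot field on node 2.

e1 timeout(1): 1[cand,b=4,-]
e2 deliver 1→0: 0[foll,b=4,-]
e3 deliver 0→1: 1[lead,b=4,-]
e4 deliver 1→2: 2[foll,b=4,-]
e5 deliver 2→1: ·
e6 propose(1,'z'): ·
e7 deliver 1→0: 0[foll,b=4,z]
e8 deliver 0→1: 1[lead,b=4,z]
e9 timeout(2): 2[cand,b=8,-]
e10 deliver 2→1: 1[foll,b=8,z]
e11 deliver 1→2: ·

8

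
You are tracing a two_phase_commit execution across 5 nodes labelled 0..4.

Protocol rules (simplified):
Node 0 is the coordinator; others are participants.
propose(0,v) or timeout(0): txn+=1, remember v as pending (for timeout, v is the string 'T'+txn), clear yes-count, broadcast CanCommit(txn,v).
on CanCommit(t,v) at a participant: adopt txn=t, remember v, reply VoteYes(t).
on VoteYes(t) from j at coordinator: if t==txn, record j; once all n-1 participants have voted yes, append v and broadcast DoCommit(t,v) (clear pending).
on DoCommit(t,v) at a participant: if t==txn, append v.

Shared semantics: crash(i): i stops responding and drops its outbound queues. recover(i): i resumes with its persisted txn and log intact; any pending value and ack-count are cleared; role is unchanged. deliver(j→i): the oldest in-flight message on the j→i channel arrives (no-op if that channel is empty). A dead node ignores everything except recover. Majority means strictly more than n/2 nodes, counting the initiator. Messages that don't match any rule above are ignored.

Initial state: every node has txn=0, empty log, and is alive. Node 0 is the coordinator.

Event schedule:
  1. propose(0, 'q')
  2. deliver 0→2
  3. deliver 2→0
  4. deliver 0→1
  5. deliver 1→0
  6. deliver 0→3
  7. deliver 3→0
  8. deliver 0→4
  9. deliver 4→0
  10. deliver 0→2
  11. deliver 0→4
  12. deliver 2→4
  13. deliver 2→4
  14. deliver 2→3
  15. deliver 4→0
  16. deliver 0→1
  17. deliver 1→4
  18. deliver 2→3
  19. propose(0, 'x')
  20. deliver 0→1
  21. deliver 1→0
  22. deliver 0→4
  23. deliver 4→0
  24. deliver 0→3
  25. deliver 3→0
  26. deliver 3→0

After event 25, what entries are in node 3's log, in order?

step 1 propose(0,'q'): 0={coor,t=1,log=-}
step 2 deliver 0→2: 2={part,t=1,log=-}
step 3 deliver 2→0: —
step 4 deliver 0→1: 1={part,t=1,log=-}
step 5 deliver 1→0: —
step 6 deliver 0→3: 3={part,t=1,log=-}
step 7 deliver 3→0: —
step 8 deliver 0→4: 4={part,t=1,log=-}
step 9 deliver 4→0: 0={coor,t=1,log=q}
step 10 deliver 0→2: 2={part,t=1,log=q}
step 11 deliver 0→4: 4={part,t=1,log=q}
step 12 deliver 2→4: —
step 13 deliver 2→4: —
step 14 deliver 2→3: —
step 15 deliver 4→0: —
step 16 deliver 0→1: 1={part,t=1,log=q}
step 17 deliver 1→4: —
step 18 deliver 2→3: —
step 19 propose(0,'x'): 0={coor,t=2,log=q}
step 20 deliver 0→1: 1={part,t=2,log=q}
step 21 deliver 1→0: —
step 22 deliver 0→4: 4={part,t=2,log=q}
step 23 deliver 4→0: —
step 24 deliver 0→3: 3={part,t=1,log=q}
step 25 deliver 3→0: —

q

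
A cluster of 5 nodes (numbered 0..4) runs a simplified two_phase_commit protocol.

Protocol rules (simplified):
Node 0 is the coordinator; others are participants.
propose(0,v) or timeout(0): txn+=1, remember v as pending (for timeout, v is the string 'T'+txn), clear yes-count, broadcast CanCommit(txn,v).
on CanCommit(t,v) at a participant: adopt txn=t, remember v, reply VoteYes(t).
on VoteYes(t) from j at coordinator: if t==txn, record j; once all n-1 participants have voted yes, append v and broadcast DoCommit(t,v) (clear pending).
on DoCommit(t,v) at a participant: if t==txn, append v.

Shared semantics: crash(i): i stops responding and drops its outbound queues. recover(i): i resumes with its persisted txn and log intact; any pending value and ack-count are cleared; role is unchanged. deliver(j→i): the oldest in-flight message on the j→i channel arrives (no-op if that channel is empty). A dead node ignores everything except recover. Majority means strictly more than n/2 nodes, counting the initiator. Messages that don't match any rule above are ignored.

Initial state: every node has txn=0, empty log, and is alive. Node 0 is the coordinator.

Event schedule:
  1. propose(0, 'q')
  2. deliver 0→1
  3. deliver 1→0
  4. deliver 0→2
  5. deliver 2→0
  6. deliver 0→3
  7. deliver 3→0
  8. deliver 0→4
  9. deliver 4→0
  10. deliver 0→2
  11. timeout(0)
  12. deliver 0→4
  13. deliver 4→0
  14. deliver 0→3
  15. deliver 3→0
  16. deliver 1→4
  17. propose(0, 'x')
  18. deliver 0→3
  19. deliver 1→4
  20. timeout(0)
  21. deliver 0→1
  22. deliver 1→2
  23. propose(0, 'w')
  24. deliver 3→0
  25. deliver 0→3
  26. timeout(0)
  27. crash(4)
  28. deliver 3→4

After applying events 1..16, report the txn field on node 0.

2

[1] propose(0,'q') → N0(coor t1 [-])
[2] deliver 0→1 → N1(part t1 [-])
[3] deliver 1→0 → ∅
[4] deliver 0→2 → N2(part t1 [-])
[5] deliver 2→0 → ∅
[6] deliver 0→3 → N3(part t1 [-])
[7] deliver 3→0 → ∅
[8] deliver 0→4 → N4(part t1 [-])
[9] deliver 4→0 → N0(coor t1 [q])
[10] deliver 0→2 → N2(part t1 [q])
[11] timeout(0) → N0(coor t2 [q])
[12] deliver 0→4 → N4(part t1 [q])
[13] deliver 4→0 → ∅
[14] deliver 0→3 → N3(part t1 [q])
[15] deliver 3→0 → ∅
[16] deliver 1→4 → ∅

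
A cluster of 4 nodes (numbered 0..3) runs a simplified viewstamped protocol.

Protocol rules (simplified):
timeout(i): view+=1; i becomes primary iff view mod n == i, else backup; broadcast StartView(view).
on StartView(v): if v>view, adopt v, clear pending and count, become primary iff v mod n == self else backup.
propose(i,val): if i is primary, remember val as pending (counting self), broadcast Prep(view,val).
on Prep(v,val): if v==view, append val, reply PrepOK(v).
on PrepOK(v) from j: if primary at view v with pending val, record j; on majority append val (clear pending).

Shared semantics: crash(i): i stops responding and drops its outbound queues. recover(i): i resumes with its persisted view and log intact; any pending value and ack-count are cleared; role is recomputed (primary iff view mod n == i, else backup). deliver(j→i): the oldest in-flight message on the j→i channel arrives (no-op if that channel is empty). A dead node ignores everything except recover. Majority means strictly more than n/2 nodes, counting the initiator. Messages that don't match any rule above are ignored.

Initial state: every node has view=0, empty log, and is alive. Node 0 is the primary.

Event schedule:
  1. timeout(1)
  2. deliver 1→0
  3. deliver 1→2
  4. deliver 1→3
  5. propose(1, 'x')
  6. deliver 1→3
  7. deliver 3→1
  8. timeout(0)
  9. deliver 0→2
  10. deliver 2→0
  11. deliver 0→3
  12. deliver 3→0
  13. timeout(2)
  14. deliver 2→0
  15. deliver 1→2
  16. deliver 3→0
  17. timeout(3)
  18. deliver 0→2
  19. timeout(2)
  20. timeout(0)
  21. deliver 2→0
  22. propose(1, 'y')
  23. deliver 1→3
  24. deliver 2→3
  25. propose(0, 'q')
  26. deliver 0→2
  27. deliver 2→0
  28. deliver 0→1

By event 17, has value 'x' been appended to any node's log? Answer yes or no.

after 1 — timeout(1): n1:prim/v1/[-]
after 2 — deliver 1→0: n0:back/v1/[-]
after 3 — deliver 1→2: n2:back/v1/[-]
after 4 — deliver 1→3: n3:back/v1/[-]
after 5 — propose(1,'x'): ·
after 6 — deliver 1→3: n3:back/v1/[x]
after 7 — deliver 3→1: ·
after 8 — timeout(0): n0:back/v2/[-]
after 9 — deliver 0→2: n2:prim/v2/[-]
after 10 — deliver 2→0: ·
after 11 — deliver 0→3: n3:back/v2/[x]
after 12 — deliver 3→0: ·
after 13 — timeout(2): n2:back/v3/[-]
after 14 — deliver 2→0: n0:back/v3/[-]
after 15 — deliver 1→2: ·
after 16 — deliver 3→0: ·
after 17 — timeout(3): n3:prim/v3/[x]

yes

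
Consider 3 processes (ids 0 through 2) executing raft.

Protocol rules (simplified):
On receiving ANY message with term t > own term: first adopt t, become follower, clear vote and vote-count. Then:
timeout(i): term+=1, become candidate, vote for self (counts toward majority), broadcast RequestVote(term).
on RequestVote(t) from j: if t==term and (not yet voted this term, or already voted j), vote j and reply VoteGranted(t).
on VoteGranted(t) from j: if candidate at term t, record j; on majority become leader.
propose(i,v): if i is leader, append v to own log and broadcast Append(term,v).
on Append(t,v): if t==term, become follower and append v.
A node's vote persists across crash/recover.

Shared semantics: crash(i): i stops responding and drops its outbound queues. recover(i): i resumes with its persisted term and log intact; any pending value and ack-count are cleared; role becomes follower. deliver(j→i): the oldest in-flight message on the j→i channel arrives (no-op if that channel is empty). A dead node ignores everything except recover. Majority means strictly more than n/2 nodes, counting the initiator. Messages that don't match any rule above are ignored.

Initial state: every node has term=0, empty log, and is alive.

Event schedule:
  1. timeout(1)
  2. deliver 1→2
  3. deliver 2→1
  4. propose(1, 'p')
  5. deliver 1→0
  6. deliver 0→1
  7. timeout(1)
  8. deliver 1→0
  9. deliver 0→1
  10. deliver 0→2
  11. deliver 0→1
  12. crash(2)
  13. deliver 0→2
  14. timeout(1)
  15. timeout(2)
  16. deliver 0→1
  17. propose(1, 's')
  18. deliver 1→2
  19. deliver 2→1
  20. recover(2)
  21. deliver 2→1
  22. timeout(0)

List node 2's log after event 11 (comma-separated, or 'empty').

empty

e1 timeout(1): 1[cand,t=1,-]
e2 deliver 1→2: 2[foll,t=1,-]
e3 deliver 2→1: 1[lead,t=1,-]
e4 propose(1,'p'): 1[lead,t=1,p]
e5 deliver 1→0: 0[foll,t=1,-]
e6 deliver 0→1: ·
e7 timeout(1): 1[cand,t=2,p]
e8 deliver 1→0: 0[foll,t=1,p]
e9 deliver 0→1: ·
e10 deliver 0→2: ·
e11 deliver 0→1: ·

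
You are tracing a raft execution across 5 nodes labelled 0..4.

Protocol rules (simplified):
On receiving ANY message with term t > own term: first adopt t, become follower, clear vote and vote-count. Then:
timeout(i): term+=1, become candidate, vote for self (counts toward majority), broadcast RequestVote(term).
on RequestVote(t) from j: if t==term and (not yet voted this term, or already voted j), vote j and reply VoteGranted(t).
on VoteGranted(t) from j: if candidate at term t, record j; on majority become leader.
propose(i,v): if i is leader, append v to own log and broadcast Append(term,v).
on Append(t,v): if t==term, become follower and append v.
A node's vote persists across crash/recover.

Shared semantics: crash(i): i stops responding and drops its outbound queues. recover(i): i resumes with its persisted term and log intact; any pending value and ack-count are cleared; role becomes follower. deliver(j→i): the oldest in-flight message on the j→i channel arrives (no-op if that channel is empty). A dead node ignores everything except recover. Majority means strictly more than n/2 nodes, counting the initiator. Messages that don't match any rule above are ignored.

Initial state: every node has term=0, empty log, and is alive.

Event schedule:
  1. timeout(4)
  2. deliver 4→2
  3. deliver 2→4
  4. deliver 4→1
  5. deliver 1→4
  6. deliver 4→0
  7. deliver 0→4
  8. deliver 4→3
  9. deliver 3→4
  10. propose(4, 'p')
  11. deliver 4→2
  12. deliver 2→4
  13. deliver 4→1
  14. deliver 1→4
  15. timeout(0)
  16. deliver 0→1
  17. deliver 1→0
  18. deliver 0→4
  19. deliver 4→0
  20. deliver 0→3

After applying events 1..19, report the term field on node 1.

step 1 timeout(4): 4={cand,t=1,log=-}
step 2 deliver 4→2: 2={foll,t=1,log=-}
step 3 deliver 2→4: —
step 4 deliver 4→1: 1={foll,t=1,log=-}
step 5 deliver 1→4: 4={lead,t=1,log=-}
step 6 deliver 4→0: 0={foll,t=1,log=-}
step 7 deliver 0→4: —
step 8 deliver 4→3: 3={foll,t=1,log=-}
step 9 deliver 3→4: —
step 10 propose(4,'p'): 4={lead,t=1,log=p}
step 11 deliver 4→2: 2={foll,t=1,log=p}
step 12 deliver 2→4: —
step 13 deliver 4→1: 1={foll,t=1,log=p}
step 14 deliver 1→4: —
step 15 timeout(0): 0={cand,t=2,log=-}
step 16 deliver 0→1: 1={foll,t=2,log=p}
step 17 deliver 1→0: —
step 18 deliver 0→4: 4={foll,t=2,log=p}
step 19 deliver 4→0: —

2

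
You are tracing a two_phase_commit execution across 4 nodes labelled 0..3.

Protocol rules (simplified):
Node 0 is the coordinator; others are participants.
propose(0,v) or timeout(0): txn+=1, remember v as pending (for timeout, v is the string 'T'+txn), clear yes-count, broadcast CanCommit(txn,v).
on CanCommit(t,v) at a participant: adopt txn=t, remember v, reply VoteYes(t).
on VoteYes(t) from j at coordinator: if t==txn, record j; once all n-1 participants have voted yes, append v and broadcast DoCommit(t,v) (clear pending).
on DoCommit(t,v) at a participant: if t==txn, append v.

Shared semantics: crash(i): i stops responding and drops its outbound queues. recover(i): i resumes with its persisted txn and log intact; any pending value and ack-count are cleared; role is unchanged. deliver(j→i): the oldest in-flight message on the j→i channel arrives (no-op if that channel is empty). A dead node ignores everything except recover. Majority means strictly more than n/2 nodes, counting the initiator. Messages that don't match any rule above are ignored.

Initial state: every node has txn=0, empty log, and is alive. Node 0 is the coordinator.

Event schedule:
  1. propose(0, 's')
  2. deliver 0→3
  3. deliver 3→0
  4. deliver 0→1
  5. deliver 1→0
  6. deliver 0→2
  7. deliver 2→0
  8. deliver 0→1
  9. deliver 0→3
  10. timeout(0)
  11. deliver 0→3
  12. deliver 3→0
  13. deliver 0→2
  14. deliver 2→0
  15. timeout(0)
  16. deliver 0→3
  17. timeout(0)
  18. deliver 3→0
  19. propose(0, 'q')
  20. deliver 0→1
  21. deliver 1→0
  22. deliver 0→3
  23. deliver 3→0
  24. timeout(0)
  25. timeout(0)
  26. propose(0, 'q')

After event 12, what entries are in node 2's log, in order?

1. propose(0,'s'):  <0:coor t1 ->
2. deliver 0→3:  <3:part t1 ->
3. deliver 3→0:  nop
4. deliver 0→1:  <1:part t1 ->
5. deliver 1→0:  nop
6. deliver 0→2:  <2:part t1 ->
7. deliver 2→0:  <0:coor t1 s>
8. deliver 0→1:  <1:part t1 s>
9. deliver 0→3:  <3:part t1 s>
10. timeout(0):  <0:coor t2 s>
11. deliver 0→3:  <3:part t2 s>
12. deliver 3→0:  nop

empty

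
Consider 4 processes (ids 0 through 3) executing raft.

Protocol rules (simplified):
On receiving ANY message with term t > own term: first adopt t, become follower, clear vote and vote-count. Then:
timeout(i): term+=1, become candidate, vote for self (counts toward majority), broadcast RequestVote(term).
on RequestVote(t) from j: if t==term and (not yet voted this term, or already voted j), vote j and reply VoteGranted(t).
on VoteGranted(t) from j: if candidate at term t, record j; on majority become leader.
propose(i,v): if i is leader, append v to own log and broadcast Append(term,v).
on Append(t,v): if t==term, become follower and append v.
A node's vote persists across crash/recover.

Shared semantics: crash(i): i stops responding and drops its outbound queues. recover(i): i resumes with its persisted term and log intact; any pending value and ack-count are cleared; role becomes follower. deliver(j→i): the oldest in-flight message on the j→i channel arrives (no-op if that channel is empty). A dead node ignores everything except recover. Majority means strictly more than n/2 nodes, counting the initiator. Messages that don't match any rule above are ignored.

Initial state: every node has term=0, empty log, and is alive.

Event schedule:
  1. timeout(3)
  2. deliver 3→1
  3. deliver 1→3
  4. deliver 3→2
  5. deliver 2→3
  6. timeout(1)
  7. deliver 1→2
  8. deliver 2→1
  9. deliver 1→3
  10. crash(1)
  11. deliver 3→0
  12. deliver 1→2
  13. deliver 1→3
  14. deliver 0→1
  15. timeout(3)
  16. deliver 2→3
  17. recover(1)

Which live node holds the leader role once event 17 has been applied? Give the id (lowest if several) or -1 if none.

after 1 — timeout(3): n3:cand/t1/[-]
after 2 — deliver 3→1: n1:foll/t1/[-]
after 3 — deliver 1→3: ·
after 4 — deliver 3→2: n2:foll/t1/[-]
after 5 — deliver 2→3: n3:lead/t1/[-]
after 6 — timeout(1): n1:cand/t2/[-]
after 7 — deliver 1→2: n2:foll/t2/[-]
after 8 — deliver 2→1: ·
after 9 — deliver 1→3: n3:foll/t2/[-]
after 10 — crash(1): n1:✗cand/t2/[-]
after 11 — deliver 3→0: n0:foll/t1/[-]
after 12 — deliver 1→2: ·
after 13 — deliver 1→3: ·
after 14 — deliver 0→1: ·
after 15 — timeout(3): n3:cand/t3/[-]
after 16 — deliver 2→3: ·
after 17 — recover(1): n1:foll/t2/[-]

-1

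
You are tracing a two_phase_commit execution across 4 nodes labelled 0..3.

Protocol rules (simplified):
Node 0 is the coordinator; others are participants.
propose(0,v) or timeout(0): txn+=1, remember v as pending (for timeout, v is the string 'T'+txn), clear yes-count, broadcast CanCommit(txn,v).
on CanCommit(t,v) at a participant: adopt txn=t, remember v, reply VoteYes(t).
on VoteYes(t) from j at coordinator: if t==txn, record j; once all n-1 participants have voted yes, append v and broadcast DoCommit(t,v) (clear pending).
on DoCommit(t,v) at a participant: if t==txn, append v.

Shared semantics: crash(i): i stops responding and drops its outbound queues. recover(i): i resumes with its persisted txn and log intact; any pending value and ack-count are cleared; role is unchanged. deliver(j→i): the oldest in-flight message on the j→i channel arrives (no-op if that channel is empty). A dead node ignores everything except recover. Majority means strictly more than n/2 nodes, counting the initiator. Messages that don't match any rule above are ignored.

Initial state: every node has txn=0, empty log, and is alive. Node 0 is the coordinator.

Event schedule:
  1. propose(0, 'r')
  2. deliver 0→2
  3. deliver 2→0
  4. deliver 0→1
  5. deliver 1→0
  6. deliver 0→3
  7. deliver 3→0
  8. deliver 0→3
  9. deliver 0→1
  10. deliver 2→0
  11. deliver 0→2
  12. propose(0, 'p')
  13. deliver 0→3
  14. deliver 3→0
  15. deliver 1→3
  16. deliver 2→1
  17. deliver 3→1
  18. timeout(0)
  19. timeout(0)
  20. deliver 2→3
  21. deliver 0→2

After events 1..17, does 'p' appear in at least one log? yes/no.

e1 propose(0,'r'): 0[coor,t=1,-]
e2 deliver 0→2: 2[part,t=1,-]
e3 deliver 2→0: ·
e4 deliver 0→1: 1[part,t=1,-]
e5 deliver 1→0: ·
e6 deliver 0→3: 3[part,t=1,-]
e7 deliver 3→0: 0[coor,t=1,r]
e8 deliver 0→3: 3[part,t=1,r]
e9 deliver 0→1: 1[part,t=1,r]
e10 deliver 2→0: ·
e11 deliver 0→2: 2[part,t=1,r]
e12 propose(0,'p'): 0[coor,t=2,r]
e13 deliver 0→3: 3[part,t=2,r]
e14 deliver 3→0: ·
e15 deliver 1→3: ·
e16 deliver 2→1: ·
e17 deliver 3→1: ·

no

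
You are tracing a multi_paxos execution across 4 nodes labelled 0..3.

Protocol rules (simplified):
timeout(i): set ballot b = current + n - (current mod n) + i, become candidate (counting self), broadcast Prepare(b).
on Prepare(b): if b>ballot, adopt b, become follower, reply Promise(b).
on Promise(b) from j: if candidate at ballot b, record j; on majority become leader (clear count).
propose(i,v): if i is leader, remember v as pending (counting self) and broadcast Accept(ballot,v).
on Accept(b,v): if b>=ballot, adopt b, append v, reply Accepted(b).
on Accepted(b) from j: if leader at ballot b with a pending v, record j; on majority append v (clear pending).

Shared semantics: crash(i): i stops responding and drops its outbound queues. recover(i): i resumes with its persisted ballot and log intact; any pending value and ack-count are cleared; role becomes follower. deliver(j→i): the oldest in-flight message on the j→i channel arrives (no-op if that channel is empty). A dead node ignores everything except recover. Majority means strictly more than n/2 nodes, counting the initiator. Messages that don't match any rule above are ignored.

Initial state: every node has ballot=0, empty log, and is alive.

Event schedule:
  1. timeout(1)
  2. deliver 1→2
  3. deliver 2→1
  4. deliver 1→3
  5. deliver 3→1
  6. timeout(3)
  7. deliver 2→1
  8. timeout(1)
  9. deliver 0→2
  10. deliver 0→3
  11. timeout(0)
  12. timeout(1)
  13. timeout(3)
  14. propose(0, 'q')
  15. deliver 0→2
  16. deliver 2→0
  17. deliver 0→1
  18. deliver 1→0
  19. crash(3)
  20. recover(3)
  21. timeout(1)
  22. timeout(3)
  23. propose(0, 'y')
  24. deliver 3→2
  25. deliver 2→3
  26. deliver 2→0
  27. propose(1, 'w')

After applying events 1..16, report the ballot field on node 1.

13

1. timeout(1):  <1:cand b5 ->
2. deliver 1→2:  <2:foll b5 ->
3. deliver 2→1:  nop
4. deliver 1→3:  <3:foll b5 ->
5. deliver 3→1:  <1:lead b5 ->
6. timeout(3):  <3:cand b11 ->
7. deliver 2→1:  nop
8. timeout(1):  <1:cand b9 ->
9. deliver 0→2:  nop
10. deliver 0→3:  nop
11. timeout(0):  <0:cand b4 ->
12. timeout(1):  <1:cand b13 ->
13. timeout(3):  <3:cand b15 ->
14. propose(0,'q'):  nop
15. deliver 0→2:  nop
16. deliver 2→0:  nop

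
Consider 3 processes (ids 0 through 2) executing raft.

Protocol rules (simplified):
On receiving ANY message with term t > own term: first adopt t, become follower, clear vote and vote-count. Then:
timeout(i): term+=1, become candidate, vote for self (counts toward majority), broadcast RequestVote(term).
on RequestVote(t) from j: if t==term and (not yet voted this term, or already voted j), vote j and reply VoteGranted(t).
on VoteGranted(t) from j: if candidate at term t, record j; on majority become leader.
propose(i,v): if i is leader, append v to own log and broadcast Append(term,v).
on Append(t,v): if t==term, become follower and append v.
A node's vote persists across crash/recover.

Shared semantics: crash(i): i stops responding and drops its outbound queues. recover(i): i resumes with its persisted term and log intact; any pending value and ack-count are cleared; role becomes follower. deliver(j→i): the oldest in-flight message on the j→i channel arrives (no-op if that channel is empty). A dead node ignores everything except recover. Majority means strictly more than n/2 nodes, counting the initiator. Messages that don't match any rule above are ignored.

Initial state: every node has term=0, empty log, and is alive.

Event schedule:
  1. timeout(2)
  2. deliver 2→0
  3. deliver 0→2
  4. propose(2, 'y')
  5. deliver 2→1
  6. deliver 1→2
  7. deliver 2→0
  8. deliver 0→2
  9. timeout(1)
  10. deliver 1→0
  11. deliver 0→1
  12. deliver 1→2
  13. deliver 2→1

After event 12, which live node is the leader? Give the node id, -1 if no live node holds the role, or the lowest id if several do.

1

[1] timeout(2) → N2(cand t1 [-])
[2] deliver 2→0 → N0(foll t1 [-])
[3] deliver 0→2 → N2(lead t1 [-])
[4] propose(2,'y') → N2(lead t1 [y])
[5] deliver 2→1 → N1(foll t1 [-])
[6] deliver 1→2 → ∅
[7] deliver 2→0 → N0(foll t1 [y])
[8] deliver 0→2 → ∅
[9] timeout(1) → N1(cand t2 [-])
[10] deliver 1→0 → N0(foll t2 [y])
[11] deliver 0→1 → N1(lead t2 [-])
[12] deliver 1→2 → N2(foll t2 [y])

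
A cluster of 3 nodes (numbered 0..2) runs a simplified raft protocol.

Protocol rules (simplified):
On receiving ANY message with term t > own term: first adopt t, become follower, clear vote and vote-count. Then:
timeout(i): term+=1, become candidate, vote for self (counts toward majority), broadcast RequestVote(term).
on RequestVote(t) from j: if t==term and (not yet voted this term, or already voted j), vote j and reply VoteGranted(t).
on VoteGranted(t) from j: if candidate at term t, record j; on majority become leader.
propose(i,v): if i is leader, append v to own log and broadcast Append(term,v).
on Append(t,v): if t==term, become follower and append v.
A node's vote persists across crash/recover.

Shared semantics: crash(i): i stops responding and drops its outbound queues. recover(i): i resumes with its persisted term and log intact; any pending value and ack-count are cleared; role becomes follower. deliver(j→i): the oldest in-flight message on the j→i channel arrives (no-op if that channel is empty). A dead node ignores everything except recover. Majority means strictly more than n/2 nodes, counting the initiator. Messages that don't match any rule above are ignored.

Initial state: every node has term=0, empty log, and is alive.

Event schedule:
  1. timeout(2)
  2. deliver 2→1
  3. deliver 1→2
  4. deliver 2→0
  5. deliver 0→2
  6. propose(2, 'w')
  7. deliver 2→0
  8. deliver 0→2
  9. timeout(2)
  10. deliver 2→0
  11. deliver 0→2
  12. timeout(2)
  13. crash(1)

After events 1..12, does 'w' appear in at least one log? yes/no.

1. timeout(2):  <2:cand t1 ->
2. deliver 2→1:  <1:foll t1 ->
3. deliver 1→2:  <2:lead t1 ->
4. deliver 2→0:  <0:foll t1 ->
5. deliver 0→2:  nop
6. propose(2,'w'):  <2:lead t1 w>
7. deliver 2→0:  <0:foll t1 w>
8. deliver 0→2:  nop
9. timeout(2):  <2:cand t2 w>
10. deliver 2→0:  <0:foll t2 w>
11. deliver 0→2:  <2:lead t2 w>
12. timeout(2):  <2:cand t3 w>

yes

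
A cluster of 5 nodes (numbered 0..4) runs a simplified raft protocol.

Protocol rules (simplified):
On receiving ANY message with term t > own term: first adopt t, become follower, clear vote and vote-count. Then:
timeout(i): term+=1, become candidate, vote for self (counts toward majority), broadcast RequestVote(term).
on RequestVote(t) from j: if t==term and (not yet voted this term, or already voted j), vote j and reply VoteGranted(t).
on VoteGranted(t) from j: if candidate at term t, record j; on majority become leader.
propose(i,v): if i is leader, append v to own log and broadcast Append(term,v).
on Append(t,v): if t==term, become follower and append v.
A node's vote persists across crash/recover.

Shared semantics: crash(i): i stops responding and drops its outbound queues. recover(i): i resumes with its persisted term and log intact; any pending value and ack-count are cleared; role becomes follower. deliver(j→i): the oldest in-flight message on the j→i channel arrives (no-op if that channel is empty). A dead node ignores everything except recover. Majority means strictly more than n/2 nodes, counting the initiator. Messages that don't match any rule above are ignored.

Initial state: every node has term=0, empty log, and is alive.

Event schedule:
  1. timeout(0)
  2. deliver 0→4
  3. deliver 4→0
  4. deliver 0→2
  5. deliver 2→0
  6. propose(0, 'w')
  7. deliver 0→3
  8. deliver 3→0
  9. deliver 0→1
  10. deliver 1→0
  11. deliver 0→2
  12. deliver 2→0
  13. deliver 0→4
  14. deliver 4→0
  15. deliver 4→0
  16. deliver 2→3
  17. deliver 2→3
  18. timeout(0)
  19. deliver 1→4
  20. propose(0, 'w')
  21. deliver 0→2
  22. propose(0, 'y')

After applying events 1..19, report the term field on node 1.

1

[1] timeout(0) → N0(cand t1 [-])
[2] deliver 0→4 → N4(foll t1 [-])
[3] deliver 4→0 → ∅
[4] deliver 0→2 → N2(foll t1 [-])
[5] deliver 2→0 → N0(lead t1 [-])
[6] propose(0,'w') → N0(lead t1 [w])
[7] deliver 0→3 → N3(foll t1 [-])
[8] deliver 3→0 → ∅
[9] deliver 0→1 → N1(foll t1 [-])
[10] deliver 1→0 → ∅
[11] deliver 0→2 → N2(foll t1 [w])
[12] deliver 2→0 → ∅
[13] deliver 0→4 → N4(foll t1 [w])
[14] deliver 4→0 → ∅
[15] deliver 4→0 → ∅
[16] deliver 2→3 → ∅
[17] deliver 2→3 → ∅
[18] timeout(0) → N0(cand t2 [w])
[19] deliver 1→4 → ∅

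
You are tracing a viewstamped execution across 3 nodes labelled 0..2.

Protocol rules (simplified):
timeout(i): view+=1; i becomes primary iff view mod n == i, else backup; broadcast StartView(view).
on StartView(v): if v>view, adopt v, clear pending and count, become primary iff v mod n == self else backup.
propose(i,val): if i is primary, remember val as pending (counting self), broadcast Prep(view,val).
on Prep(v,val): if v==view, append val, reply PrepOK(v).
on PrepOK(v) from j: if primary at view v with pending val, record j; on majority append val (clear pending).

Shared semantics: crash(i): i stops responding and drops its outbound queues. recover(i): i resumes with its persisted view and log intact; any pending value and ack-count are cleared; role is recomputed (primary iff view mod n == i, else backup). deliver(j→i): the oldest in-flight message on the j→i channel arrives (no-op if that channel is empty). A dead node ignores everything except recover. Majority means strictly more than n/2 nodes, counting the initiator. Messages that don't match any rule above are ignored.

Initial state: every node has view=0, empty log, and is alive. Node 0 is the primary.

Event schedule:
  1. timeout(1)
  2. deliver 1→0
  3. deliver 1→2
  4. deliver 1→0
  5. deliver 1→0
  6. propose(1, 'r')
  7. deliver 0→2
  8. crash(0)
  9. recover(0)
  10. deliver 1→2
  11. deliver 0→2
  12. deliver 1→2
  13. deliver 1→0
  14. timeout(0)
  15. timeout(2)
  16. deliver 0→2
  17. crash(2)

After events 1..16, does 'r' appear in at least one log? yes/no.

yes

after 1 — timeout(1): n1:prim/v1/[-]
after 2 — deliver 1→0: n0:back/v1/[-]
after 3 — deliver 1→2: n2:back/v1/[-]
after 4 — deliver 1→0: ·
after 5 — deliver 1→0: ·
after 6 — propose(1,'r'): ·
after 7 — deliver 0→2: ·
after 8 — crash(0): n0:✗back/v1/[-]
after 9 — recover(0): n0:back/v1/[-]
after 10 — deliver 1→2: n2:back/v1/[r]
after 11 — deliver 0→2: ·
after 12 — deliver 1→2: ·
after 13 — deliver 1→0: n0:back/v1/[r]
after 14 — timeout(0): n0:back/v2/[r]
after 15 — timeout(2): n2:prim/v2/[r]
after 16 — deliver 0→2: ·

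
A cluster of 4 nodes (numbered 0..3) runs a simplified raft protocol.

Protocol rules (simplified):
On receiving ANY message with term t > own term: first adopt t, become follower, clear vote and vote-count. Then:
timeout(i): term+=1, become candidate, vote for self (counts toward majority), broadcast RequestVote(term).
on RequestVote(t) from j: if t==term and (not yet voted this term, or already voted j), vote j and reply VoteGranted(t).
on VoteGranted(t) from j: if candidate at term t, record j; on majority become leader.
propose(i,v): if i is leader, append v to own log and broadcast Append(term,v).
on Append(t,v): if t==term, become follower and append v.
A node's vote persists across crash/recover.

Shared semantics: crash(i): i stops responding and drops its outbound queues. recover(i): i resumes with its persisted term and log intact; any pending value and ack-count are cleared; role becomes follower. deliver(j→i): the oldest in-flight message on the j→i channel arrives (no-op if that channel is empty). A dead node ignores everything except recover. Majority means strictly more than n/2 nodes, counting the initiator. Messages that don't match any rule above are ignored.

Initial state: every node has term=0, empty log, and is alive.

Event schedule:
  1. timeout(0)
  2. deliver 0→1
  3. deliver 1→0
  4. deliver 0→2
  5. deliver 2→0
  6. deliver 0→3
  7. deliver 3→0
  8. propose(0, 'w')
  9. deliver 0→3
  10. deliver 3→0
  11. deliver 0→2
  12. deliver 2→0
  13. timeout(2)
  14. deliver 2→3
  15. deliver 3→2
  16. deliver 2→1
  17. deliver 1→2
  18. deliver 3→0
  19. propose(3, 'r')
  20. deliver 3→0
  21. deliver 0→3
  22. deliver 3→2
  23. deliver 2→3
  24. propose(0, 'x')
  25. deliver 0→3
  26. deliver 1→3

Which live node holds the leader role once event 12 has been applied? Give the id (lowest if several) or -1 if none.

0

e1 timeout(0): 0[cand,t=1,-]
e2 deliver 0→1: 1[foll,t=1,-]
e3 deliver 1→0: ·
e4 deliver 0→2: 2[foll,t=1,-]
e5 deliver 2→0: 0[lead,t=1,-]
e6 deliver 0→3: 3[foll,t=1,-]
e7 deliver 3→0: ·
e8 propose(0,'w'): 0[lead,t=1,w]
e9 deliver 0→3: 3[foll,t=1,w]
e10 deliver 3→0: ·
e11 deliver 0→2: 2[foll,t=1,w]
e12 deliver 2→0: ·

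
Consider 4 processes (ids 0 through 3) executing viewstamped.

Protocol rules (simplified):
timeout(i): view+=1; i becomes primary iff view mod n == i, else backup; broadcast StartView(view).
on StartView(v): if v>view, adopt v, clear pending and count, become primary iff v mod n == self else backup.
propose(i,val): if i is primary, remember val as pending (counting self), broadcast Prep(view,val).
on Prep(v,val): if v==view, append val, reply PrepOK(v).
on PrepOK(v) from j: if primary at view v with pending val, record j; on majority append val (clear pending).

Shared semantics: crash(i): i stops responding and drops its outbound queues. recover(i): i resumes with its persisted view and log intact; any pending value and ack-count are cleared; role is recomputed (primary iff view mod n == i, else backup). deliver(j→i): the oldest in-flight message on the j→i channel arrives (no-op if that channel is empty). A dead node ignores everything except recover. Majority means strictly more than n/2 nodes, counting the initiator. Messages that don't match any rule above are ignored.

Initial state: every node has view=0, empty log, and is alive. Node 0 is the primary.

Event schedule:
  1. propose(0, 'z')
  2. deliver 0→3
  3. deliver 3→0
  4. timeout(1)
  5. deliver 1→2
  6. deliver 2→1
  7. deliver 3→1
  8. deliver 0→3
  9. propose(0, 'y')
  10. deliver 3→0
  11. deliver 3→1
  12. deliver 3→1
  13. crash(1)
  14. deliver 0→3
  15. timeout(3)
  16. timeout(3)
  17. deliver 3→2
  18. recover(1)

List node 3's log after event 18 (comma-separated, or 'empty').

e1 propose(0,'z'): ·
e2 deliver 0→3: 3[back,v=0,z]
e3 deliver 3→0: ·
e4 timeout(1): 1[prim,v=1,-]
e5 deliver 1→2: 2[back,v=1,-]
e6 deliver 2→1: ·
e7 deliver 3→1: ·
e8 deliver 0→3: ·
e9 propose(0,'y'): ·
e10 deliver 3→0: ·
e11 deliver 3→1: ·
e12 deliver 3→1: ·
e13 crash(1): 1[✗prim,v=1,-]
e14 deliver 0→3: 3[back,v=0,z,y]
e15 timeout(3): 3[back,v=1,z,y]
e16 timeout(3): 3[back,v=2,z,y]
e17 deliver 3→2: ·
e18 recover(1): 1[prim,v=1,-]

z,y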